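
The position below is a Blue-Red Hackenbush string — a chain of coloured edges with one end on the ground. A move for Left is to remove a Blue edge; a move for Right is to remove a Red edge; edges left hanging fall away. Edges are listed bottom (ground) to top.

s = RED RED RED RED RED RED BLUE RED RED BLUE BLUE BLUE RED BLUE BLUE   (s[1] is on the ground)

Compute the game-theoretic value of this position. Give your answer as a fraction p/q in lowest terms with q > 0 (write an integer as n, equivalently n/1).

-2953/512

R: Left { (no moves) }, Right { 0 } so simplest -1
RR: Left { (no moves) }, Right { -1 0 } so simplest -2
RRR: Left { (no moves) }, Right { -2 -1 0 } so simplest -3
RRRR: Left { (no moves) }, Right { -3 -2 -1 0 } so simplest -4
RRRRR: Left { (no moves) }, Right { -4 -3 -2 -1 0 } so simplest -5
RRRRRR: Left { (no moves) }, Right { -5 -4 -3 -2 -1 0 } so simplest -6
RRRRRRB: Left { -6 }, Right { -5 -4 -3 -2 -1 0 } so simplest -11/2
RRRRRRBR: Left { -6 }, Right { -11/2 -5 -4 -3 -2 -1 0 } so simplest -23/4
RRRRRRBRR: Left { -6 }, Right { -23/4 -11/2 -5 -4 -3 -2 -1 0 } so simplest -47/8
RRRRRRBRRB: Left { -6 -47/8 }, Right { -23/4 -11/2 -5 -4 -3 -2 -1 0 } so simplest -93/16
RRRRRRBRRBB: Left { -6 -47/8 -93/16 }, Right { -23/4 -11/2 -5 -4 -3 -2 -1 0 } so simplest -185/32
RRRRRRBRRBBB: Left { -6 -47/8 -93/16 -185/32 }, Right { -23/4 -11/2 -5 -4 -3 -2 -1 0 } so simplest -369/64
RRRRRRBRRBBBR: Left { -6 -47/8 -93/16 -185/32 }, Right { -369/64 -23/4 -11/2 -5 -4 -3 -2 -1 0 } so simplest -739/128
RRRRRRBRRBBBRB: Left { -6 -47/8 -93/16 -185/32 -739/128 }, Right { -369/64 -23/4 -11/2 -5 -4 -3 -2 -1 0 } so simplest -1477/256
RRRRRRBRRBBBRBB: Left { -6 -47/8 -93/16 -185/32 -739/128 -1477/256 }, Right { -369/64 -23/4 -11/2 -5 -4 -3 -2 -1 0 } so simplest -2953/512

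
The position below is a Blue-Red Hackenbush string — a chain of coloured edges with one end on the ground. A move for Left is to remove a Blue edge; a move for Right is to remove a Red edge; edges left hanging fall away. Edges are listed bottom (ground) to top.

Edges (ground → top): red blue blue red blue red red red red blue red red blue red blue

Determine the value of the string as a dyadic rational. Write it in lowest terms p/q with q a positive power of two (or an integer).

-6069/16384

1 of 15 · r · max L −∞ · min R 0 gives -1
2 of 15 · rb · max L -1 · min R 0 gives -1/2
3 of 15 · rbb · max L -1/2 · min R 0 gives -1/4
4 of 15 · rbbr · max L -1/2 · min R -1/4 gives -3/8
5 of 15 · rbbrb · max L -3/8 · min R -1/4 gives -5/16
6 of 15 · rbbrbr · max L -3/8 · min R -5/16 gives -11/32
7 of 15 · rbbrbrr · max L -3/8 · min R -11/32 gives -23/64
8 of 15 · rbbrbrrr · max L -3/8 · min R -23/64 gives -47/128
9 of 15 · rbbrbrrrr · max L -3/8 · min R -47/128 gives -95/256
10 of 15 · rbbrbrrrrb · max L -95/256 · min R -47/128 gives -189/512
11 of 15 · rbbrbrrrrbr · max L -95/256 · min R -189/512 gives -379/1024
12 of 15 · rbbrbrrrrbrr · max L -95/256 · min R -379/1024 gives -759/2048
13 of 15 · rbbrbrrrrbrrb · max L -759/2048 · min R -379/1024 gives -1517/4096
14 of 15 · rbbrbrrrrbrrbr · max L -759/2048 · min R -1517/4096 gives -3035/8192
15 of 15 · rbbrbrrrrbrrbrb · max L -3035/8192 · min R -1517/4096 gives -6069/16384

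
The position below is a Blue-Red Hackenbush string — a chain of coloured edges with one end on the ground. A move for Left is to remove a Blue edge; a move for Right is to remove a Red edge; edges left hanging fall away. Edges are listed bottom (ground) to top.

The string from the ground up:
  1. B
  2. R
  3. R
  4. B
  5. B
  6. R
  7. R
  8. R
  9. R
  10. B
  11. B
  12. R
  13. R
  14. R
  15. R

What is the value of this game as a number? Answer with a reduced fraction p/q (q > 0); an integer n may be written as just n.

Build g(s[:k]) for k = 1..15, string s = B R R B B R R R R B B R R R R.
g_1 [B]  L=[0]  R=[]  ⇒ 1
g_2 [BR]  L=[0]  R=[1]  ⇒ 1/2
g_3 [BRR]  L=[0]  R=[1/2; 1]  ⇒ 1/4
g_4 [BRRB]  L=[0; 1/4]  R=[1/2; 1]  ⇒ 3/8
g_5 [BRRBB]  L=[0; 1/4; 3/8]  R=[1/2; 1]  ⇒ 7/16
g_6 [BRRBBR]  L=[0; 1/4; 3/8]  R=[7/16; 1/2; 1]  ⇒ 13/32
g_7 [BRRBBRR]  L=[0; 1/4; 3/8]  R=[13/32; 7/16; 1/2; 1]  ⇒ 25/64
g_8 [BRRBBRRR]  L=[0; 1/4; 3/8]  R=[25/64; 13/32; 7/16; 1/2; 1]  ⇒ 49/128
g_9 [BRRBBRRRR]  L=[0; 1/4; 3/8]  R=[49/128; 25/64; 13/32; 7/16; 1/2; 1]  ⇒ 97/256
g_10 [BRRBBRRRRB]  L=[0; 1/4; 3/8; 97/256]  R=[49/128; 25/64; 13/32; 7/16; 1/2; 1]  ⇒ 195/512
g_11 [BRRBBRRRRBB]  L=[0; 1/4; 3/8; 97/256; 195/512]  R=[49/128; 25/64; 13/32; 7/16; 1/2; 1]  ⇒ 391/1024
g_12 [BRRBBRRRRBBR]  L=[0; 1/4; 3/8; 97/256; 195/512]  R=[391/1024; 49/128; 25/64; 13/32; 7/16; 1/2; 1]  ⇒ 781/2048
g_13 [BRRBBRRRRBBRR]  L=[0; 1/4; 3/8; 97/256; 195/512]  R=[781/2048; 391/1024; 49/128; 25/64; 13/32; 7/16; 1/2; 1]  ⇒ 1561/4096
g_14 [BRRBBRRRRBBRRR]  L=[0; 1/4; 3/8; 97/256; 195/512]  R=[1561/4096; 781/2048; 391/1024; 49/128; 25/64; 13/32; 7/16; 1/2; 1]  ⇒ 3121/8192
g_15 [BRRBBRRRRBBRRRR]  L=[0; 1/4; 3/8; 97/256; 195/512]  R=[3121/8192; 1561/4096; 781/2048; 391/1024; 49/128; 25/64; 13/32; 7/16; 1/2; 1]  ⇒ 6241/16384

6241/16384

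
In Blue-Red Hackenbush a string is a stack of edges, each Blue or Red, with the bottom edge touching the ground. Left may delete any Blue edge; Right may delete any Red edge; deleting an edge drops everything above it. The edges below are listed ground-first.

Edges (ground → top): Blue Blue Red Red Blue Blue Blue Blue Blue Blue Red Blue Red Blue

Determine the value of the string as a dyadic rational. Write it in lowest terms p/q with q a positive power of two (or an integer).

Recurse on prefixes of the 14-edge string Blue Blue Red Red Blue Blue Blue Blue Blue Blue Red Blue Red Blue:
B: Left { 0 }, Right { (no moves) } — simplest 1
BB: Left { 0 1 }, Right { (no moves) } — simplest 2
BBR: Left { 0 1 }, Right { 2 } — simplest 3/2
BBRR: Left { 0 1 }, Right { 3/2 2 } — simplest 5/4
BBRRB: Left { 0 1 5/4 }, Right { 3/2 2 } — simplest 11/8
BBRRBB: Left { 0 1 5/4 11/8 }, Right { 3/2 2 } — simplest 23/16
BBRRBBB: Left { 0 1 5/4 11/8 23/16 }, Right { 3/2 2 } — simplest 47/32
BBRRBBBB: Left { 0 1 5/4 11/8 23/16 47/32 }, Right { 3/2 2 } — simplest 95/64
BBRRBBBBB: Left { 0 1 5/4 11/8 23/16 47/32 95/64 }, Right { 3/2 2 } — simplest 191/128
BBRRBBBBBB: Left { 0 1 5/4 11/8 23/16 47/32 95/64 191/128 }, Right { 3/2 2 } — simplest 383/256
BBRRBBBBBBR: Left { 0 1 5/4 11/8 23/16 47/32 95/64 191/128 }, Right { 383/256 3/2 2 } — simplest 765/512
BBRRBBBBBBRB: Left { 0 1 5/4 11/8 23/16 47/32 95/64 191/128 765/512 }, Right { 383/256 3/2 2 } — simplest 1531/1024
BBRRBBBBBBRBR: Left { 0 1 5/4 11/8 23/16 47/32 95/64 191/128 765/512 }, Right { 1531/1024 383/256 3/2 2 } — simplest 3061/2048
BBRRBBBBBBRBRB: Left { 0 1 5/4 11/8 23/16 47/32 95/64 191/128 765/512 3061/2048 }, Right { 1531/1024 383/256 3/2 2 } — simplest 6123/4096

6123/4096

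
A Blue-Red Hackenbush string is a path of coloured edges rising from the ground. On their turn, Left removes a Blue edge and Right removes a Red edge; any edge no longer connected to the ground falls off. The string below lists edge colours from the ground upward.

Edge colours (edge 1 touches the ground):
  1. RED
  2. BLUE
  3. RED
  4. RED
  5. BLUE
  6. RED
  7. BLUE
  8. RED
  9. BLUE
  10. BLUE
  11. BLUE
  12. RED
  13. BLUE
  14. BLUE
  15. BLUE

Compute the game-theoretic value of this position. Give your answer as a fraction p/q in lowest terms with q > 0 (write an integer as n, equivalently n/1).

g(R) = { (no moves) | 0 } gives -1
g(RB) = { -1 | 0 } gives -1/2
g(RBR) = { -1 | -1/2, 0 } gives -3/4
g(RBRR) = { -1 | -3/4, -1/2, 0 } gives -7/8
g(RBRRB) = { -1, -7/8 | -3/4, -1/2, 0 } gives -13/16
g(RBRRBR) = { -1, -7/8 | -13/16, -3/4, -1/2, 0 } gives -27/32
g(RBRRBRB) = { -1, -7/8, -27/32 | -13/16, -3/4, -1/2, 0 } gives -53/64
g(RBRRBRBR) = { -1, -7/8, -27/32 | -53/64, -13/16, -3/4, -1/2, 0 } gives -107/128
g(RBRRBRBRB) = { -1, -7/8, -27/32, -107/128 | -53/64, -13/16, -3/4, -1/2, 0 } gives -213/256
g(RBRRBRBRBB) = { -1, -7/8, -27/32, -107/128, -213/256 | -53/64, -13/16, -3/4, -1/2, 0 } gives -425/512
g(RBRRBRBRBBB) = { -1, -7/8, -27/32, -107/128, -213/256, -425/512 | -53/64, -13/16, -3/4, -1/2, 0 } gives -849/1024
g(RBRRBRBRBBBR) = { -1, -7/8, -27/32, -107/128, -213/256, -425/512 | -849/1024, -53/64, -13/16, -3/4, -1/2, 0 } gives -1699/2048
g(RBRRBRBRBBBRB) = { -1, -7/8, -27/32, -107/128, -213/256, -425/512, -1699/2048 | -849/1024, -53/64, -13/16, -3/4, -1/2, 0 } gives -3397/4096
g(RBRRBRBRBBBRBB) = { -1, -7/8, -27/32, -107/128, -213/256, -425/512, -1699/2048, -3397/4096 | -849/1024, -53/64, -13/16, -3/4, -1/2, 0 } gives -6793/8192
g(RBRRBRBRBBBRBBB) = { -1, -7/8, -27/32, -107/128, -213/256, -425/512, -1699/2048, -3397/4096, -6793/8192 | -849/1024, -53/64, -13/16, -3/4, -1/2, 0 } gives -13585/16384

-13585/16384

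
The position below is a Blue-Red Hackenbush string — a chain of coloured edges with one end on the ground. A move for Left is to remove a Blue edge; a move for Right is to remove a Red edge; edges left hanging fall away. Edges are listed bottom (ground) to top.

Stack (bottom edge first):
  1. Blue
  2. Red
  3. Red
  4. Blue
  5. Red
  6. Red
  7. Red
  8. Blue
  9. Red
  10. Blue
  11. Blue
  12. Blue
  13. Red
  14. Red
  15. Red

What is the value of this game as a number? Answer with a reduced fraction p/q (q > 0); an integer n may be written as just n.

Prefix values for Blue Red Red Blue Red Red Red Blue Red Blue Blue Blue Red Red Red via {L|R} + simplicity:
B: Left { 0 }, Right { (no moves) } = simplest 1
BR: Left { 0 }, Right { 1 } = simplest 1/2
BRR: Left { 0 }, Right { 1/2 1 } = simplest 1/4
BRRB: Left { 0 1/4 }, Right { 1/2 1 } = simplest 3/8
BRRBR: Left { 0 1/4 }, Right { 3/8 1/2 1 } = simplest 5/16
BRRBRR: Left { 0 1/4 }, Right { 5/16 3/8 1/2 1 } = simplest 9/32
BRRBRRR: Left { 0 1/4 }, Right { 9/32 5/16 3/8 1/2 1 } = simplest 17/64
BRRBRRRB: Left { 0 1/4 17/64 }, Right { 9/32 5/16 3/8 1/2 1 } = simplest 35/128
BRRBRRRBR: Left { 0 1/4 17/64 }, Right { 35/128 9/32 5/16 3/8 1/2 1 } = simplest 69/256
BRRBRRRBRB: Left { 0 1/4 17/64 69/256 }, Right { 35/128 9/32 5/16 3/8 1/2 1 } = simplest 139/512
BRRBRRRBRBB: Left { 0 1/4 17/64 69/256 139/512 }, Right { 35/128 9/32 5/16 3/8 1/2 1 } = simplest 279/1024
BRRBRRRBRBBB: Left { 0 1/4 17/64 69/256 139/512 279/1024 }, Right { 35/128 9/32 5/16 3/8 1/2 1 } = simplest 559/2048
BRRBRRRBRBBBR: Left { 0 1/4 17/64 69/256 139/512 279/1024 }, Right { 559/2048 35/128 9/32 5/16 3/8 1/2 1 } = simplest 1117/4096
BRRBRRRBRBBBRR: Left { 0 1/4 17/64 69/256 139/512 279/1024 }, Right { 1117/4096 559/2048 35/128 9/32 5/16 3/8 1/2 1 } = simplest 2233/8192
BRRBRRRBRBBBRRR: Left { 0 1/4 17/64 69/256 139/512 279/1024 }, Right { 2233/8192 1117/4096 559/2048 35/128 9/32 5/16 3/8 1/2 1 } = simplest 4465/16384

4465/16384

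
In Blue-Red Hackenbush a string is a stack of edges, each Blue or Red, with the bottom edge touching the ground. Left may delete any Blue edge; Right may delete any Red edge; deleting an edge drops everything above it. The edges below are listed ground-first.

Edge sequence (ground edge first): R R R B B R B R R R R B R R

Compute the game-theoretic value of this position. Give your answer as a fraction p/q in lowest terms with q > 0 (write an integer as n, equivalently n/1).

-4855/2048

edge 1 of 14 (R): { — | 0 } gives -1
edge 2 of 14 (R): { — | -1; 0 } gives -2
edge 3 of 14 (R): { — | -2; -1; 0 } gives -3
edge 4 of 14 (B): { -3 | -2; -1; 0 } gives -5/2
edge 5 of 14 (B): { -3; -5/2 | -2; -1; 0 } gives -9/4
edge 6 of 14 (R): { -3; -5/2 | -9/4; -2; -1; 0 } gives -19/8
edge 7 of 14 (B): { -3; -5/2; -19/8 | -9/4; -2; -1; 0 } gives -37/16
edge 8 of 14 (R): { -3; -5/2; -19/8 | -37/16; -9/4; -2; -1; 0 } gives -75/32
edge 9 of 14 (R): { -3; -5/2; -19/8 | -75/32; -37/16; -9/4; -2; -1; 0 } gives -151/64
edge 10 of 14 (R): { -3; -5/2; -19/8 | -151/64; -75/32; -37/16; -9/4; -2; -1; 0 } gives -303/128
edge 11 of 14 (R): { -3; -5/2; -19/8 | -303/128; -151/64; -75/32; -37/16; -9/4; -2; -1; 0 } gives -607/256
edge 12 of 14 (B): { -3; -5/2; -19/8; -607/256 | -303/128; -151/64; -75/32; -37/16; -9/4; -2; -1; 0 } gives -1213/512
edge 13 of 14 (R): { -3; -5/2; -19/8; -607/256 | -1213/512; -303/128; -151/64; -75/32; -37/16; -9/4; -2; -1; 0 } gives -2427/1024
edge 14 of 14 (R): { -3; -5/2; -19/8; -607/256 | -2427/1024; -1213/512; -303/128; -151/64; -75/32; -37/16; -9/4; -2; -1; 0 } gives -4855/2048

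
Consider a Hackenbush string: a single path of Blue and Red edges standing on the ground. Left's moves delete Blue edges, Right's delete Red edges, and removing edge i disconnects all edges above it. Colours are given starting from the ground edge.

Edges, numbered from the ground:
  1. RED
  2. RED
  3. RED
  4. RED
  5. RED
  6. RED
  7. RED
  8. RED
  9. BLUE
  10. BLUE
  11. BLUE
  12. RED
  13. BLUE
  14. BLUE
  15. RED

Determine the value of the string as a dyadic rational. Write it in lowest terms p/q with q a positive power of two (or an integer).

-915/128

Prefix values for RED RED RED RED RED RED RED RED BLUE BLUE BLUE RED BLUE BLUE RED via {L|R} + simplicity:
1 of 15 · R · max L −∞ · min R 0 gives -1
2 of 15 · RR · max L −∞ · min R -1 gives -2
3 of 15 · RRR · max L −∞ · min R -2 gives -3
4 of 15 · RRRR · max L −∞ · min R -3 gives -4
5 of 15 · RRRRR · max L −∞ · min R -4 gives -5
6 of 15 · RRRRRR · max L −∞ · min R -5 gives -6
7 of 15 · RRRRRRR · max L −∞ · min R -6 gives -7
8 of 15 · RRRRRRRR · max L −∞ · min R -7 gives -8
9 of 15 · RRRRRRRRB · max L -8 · min R -7 gives -15/2
10 of 15 · RRRRRRRRBB · max L -15/2 · min R -7 gives -29/4
11 of 15 · RRRRRRRRBBB · max L -29/4 · min R -7 gives -57/8
12 of 15 · RRRRRRRRBBBR · max L -29/4 · min R -57/8 gives -115/16
13 of 15 · RRRRRRRRBBBRB · max L -115/16 · min R -57/8 gives -229/32
14 of 15 · RRRRRRRRBBBRBB · max L -229/32 · min R -57/8 gives -457/64
15 of 15 · RRRRRRRRBBBRBBR · max L -229/32 · min R -457/64 gives -915/128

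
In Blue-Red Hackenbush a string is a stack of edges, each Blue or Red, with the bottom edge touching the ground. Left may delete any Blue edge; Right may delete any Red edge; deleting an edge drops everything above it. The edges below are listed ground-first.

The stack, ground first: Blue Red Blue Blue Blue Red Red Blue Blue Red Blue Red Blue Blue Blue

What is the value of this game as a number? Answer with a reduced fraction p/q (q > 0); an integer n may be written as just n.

14767/16384

Build v(s[:k]) for k = 1..15, string s = Blue Red Blue Blue Blue Red Red Blue Blue Red Blue Red Blue Blue Blue.
v_1 [B]  L=[0]  R=[—]  → 1
v_2 [BR]  L=[0]  R=[1]  → 1/2
v_3 [BRB]  L=[0 1/2]  R=[1]  → 3/4
v_4 [BRBB]  L=[0 1/2 3/4]  R=[1]  → 7/8
v_5 [BRBBB]  L=[0 1/2 3/4 7/8]  R=[1]  → 15/16
v_6 [BRBBBR]  L=[0 1/2 3/4 7/8]  R=[15/16 1]  → 29/32
v_7 [BRBBBRR]  L=[0 1/2 3/4 7/8]  R=[29/32 15/16 1]  → 57/64
v_8 [BRBBBRRB]  L=[0 1/2 3/4 7/8 57/64]  R=[29/32 15/16 1]  → 115/128
v_9 [BRBBBRRBB]  L=[0 1/2 3/4 7/8 57/64 115/128]  R=[29/32 15/16 1]  → 231/256
v_10 [BRBBBRRBBR]  L=[0 1/2 3/4 7/8 57/64 115/128]  R=[231/256 29/32 15/16 1]  → 461/512
v_11 [BRBBBRRBBRB]  L=[0 1/2 3/4 7/8 57/64 115/128 461/512]  R=[231/256 29/32 15/16 1]  → 923/1024
v_12 [BRBBBRRBBRBR]  L=[0 1/2 3/4 7/8 57/64 115/128 461/512]  R=[923/1024 231/256 29/32 15/16 1]  → 1845/2048
v_13 [BRBBBRRBBRBRB]  L=[0 1/2 3/4 7/8 57/64 115/128 461/512 1845/2048]  R=[923/1024 231/256 29/32 15/16 1]  → 3691/4096
v_14 [BRBBBRRBBRBRBB]  L=[0 1/2 3/4 7/8 57/64 115/128 461/512 1845/2048 3691/4096]  R=[923/1024 231/256 29/32 15/16 1]  → 7383/8192
v_15 [BRBBBRRBBRBRBBB]  L=[0 1/2 3/4 7/8 57/64 115/128 461/512 1845/2048 3691/4096 7383/8192]  R=[923/1024 231/256 29/32 15/16 1]  → 14767/16384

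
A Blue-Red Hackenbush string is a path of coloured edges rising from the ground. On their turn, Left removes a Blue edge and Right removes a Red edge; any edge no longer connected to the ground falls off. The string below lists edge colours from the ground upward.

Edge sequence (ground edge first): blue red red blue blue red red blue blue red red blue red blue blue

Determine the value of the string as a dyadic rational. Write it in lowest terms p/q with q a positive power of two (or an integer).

val(b) = { 0 | none } — 1
val(br) = { 0 | 1 } — 1/2
val(brr) = { 0 | 1/2,1 } — 1/4
val(brrb) = { 0,1/4 | 1/2,1 } — 3/8
val(brrbb) = { 0,1/4,3/8 | 1/2,1 } — 7/16
val(brrbbr) = { 0,1/4,3/8 | 7/16,1/2,1 } — 13/32
val(brrbbrr) = { 0,1/4,3/8 | 13/32,7/16,1/2,1 } — 25/64
val(brrbbrrb) = { 0,1/4,3/8,25/64 | 13/32,7/16,1/2,1 } — 51/128
val(brrbbrrbb) = { 0,1/4,3/8,25/64,51/128 | 13/32,7/16,1/2,1 } — 103/256
val(brrbbrrbbr) = { 0,1/4,3/8,25/64,51/128 | 103/256,13/32,7/16,1/2,1 } — 205/512
val(brrbbrrbbrr) = { 0,1/4,3/8,25/64,51/128 | 205/512,103/256,13/32,7/16,1/2,1 } — 409/1024
val(brrbbrrbbrrb) = { 0,1/4,3/8,25/64,51/128,409/1024 | 205/512,103/256,13/32,7/16,1/2,1 } — 819/2048
val(brrbbrrbbrrbr) = { 0,1/4,3/8,25/64,51/128,409/1024 | 819/2048,205/512,103/256,13/32,7/16,1/2,1 } — 1637/4096
val(brrbbrrbbrrbrb) = { 0,1/4,3/8,25/64,51/128,409/1024,1637/4096 | 819/2048,205/512,103/256,13/32,7/16,1/2,1 } — 3275/8192
val(brrbbrrbbrrbrbb) = { 0,1/4,3/8,25/64,51/128,409/1024,1637/4096,3275/8192 | 819/2048,205/512,103/256,13/32,7/16,1/2,1 } — 6551/16384

6551/16384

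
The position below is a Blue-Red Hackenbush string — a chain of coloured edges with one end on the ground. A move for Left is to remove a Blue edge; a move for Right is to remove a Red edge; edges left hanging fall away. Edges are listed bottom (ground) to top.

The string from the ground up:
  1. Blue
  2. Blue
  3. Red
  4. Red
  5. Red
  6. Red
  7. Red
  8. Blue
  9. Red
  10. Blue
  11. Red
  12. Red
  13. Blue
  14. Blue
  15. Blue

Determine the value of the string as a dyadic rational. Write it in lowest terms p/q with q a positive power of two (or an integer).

Prefix values for Blue Blue Red Red Red Red Red Blue Red Blue Red Red Blue Blue Blue via {L|R} + simplicity:
edge 1 of 15 (Blue): { 0 | none } — 1
edge 2 of 15 (Blue): { 0; 1 | none } — 2
edge 3 of 15 (Red): { 0; 1 | 2 } — 3/2
edge 4 of 15 (Red): { 0; 1 | 3/2; 2 } — 5/4
edge 5 of 15 (Red): { 0; 1 | 5/4; 3/2; 2 } — 9/8
edge 6 of 15 (Red): { 0; 1 | 9/8; 5/4; 3/2; 2 } — 17/16
edge 7 of 15 (Red): { 0; 1 | 17/16; 9/8; 5/4; 3/2; 2 } — 33/32
edge 8 of 15 (Blue): { 0; 1; 33/32 | 17/16; 9/8; 5/4; 3/2; 2 } — 67/64
edge 9 of 15 (Red): { 0; 1; 33/32 | 67/64; 17/16; 9/8; 5/4; 3/2; 2 } — 133/128
edge 10 of 15 (Blue): { 0; 1; 33/32; 133/128 | 67/64; 17/16; 9/8; 5/4; 3/2; 2 } — 267/256
edge 11 of 15 (Red): { 0; 1; 33/32; 133/128 | 267/256; 67/64; 17/16; 9/8; 5/4; 3/2; 2 } — 533/512
edge 12 of 15 (Red): { 0; 1; 33/32; 133/128 | 533/512; 267/256; 67/64; 17/16; 9/8; 5/4; 3/2; 2 } — 1065/1024
edge 13 of 15 (Blue): { 0; 1; 33/32; 133/128; 1065/1024 | 533/512; 267/256; 67/64; 17/16; 9/8; 5/4; 3/2; 2 } — 2131/2048
edge 14 of 15 (Blue): { 0; 1; 33/32; 133/128; 1065/1024; 2131/2048 | 533/512; 267/256; 67/64; 17/16; 9/8; 5/4; 3/2; 2 } — 4263/4096
edge 15 of 15 (Blue): { 0; 1; 33/32; 133/128; 1065/1024; 2131/2048; 4263/4096 | 533/512; 267/256; 67/64; 17/16; 9/8; 5/4; 3/2; 2 } — 8527/8192

8527/8192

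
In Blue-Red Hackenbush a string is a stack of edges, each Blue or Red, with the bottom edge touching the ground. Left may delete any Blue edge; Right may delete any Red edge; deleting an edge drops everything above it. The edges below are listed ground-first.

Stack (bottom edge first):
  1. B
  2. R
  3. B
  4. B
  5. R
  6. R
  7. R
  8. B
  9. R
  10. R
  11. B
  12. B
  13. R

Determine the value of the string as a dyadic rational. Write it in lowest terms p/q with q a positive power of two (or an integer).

3149/4096

Build value(s[:k]) for k = 1..13, string s = B R B B R R R B R R B B R.
step 1: add B to get B; options L={ 0 } R={ none } => 1
step 2: add R to get BR; options L={ 0 } R={ 1 } => 1/2
step 3: add B to get BRB; options L={ 0,1/2 } R={ 1 } => 3/4
step 4: add B to get BRBB; options L={ 0,1/2,3/4 } R={ 1 } => 7/8
step 5: add R to get BRBBR; options L={ 0,1/2,3/4 } R={ 7/8,1 } => 13/16
step 6: add R to get BRBBRR; options L={ 0,1/2,3/4 } R={ 13/16,7/8,1 } => 25/32
step 7: add R to get BRBBRRR; options L={ 0,1/2,3/4 } R={ 25/32,13/16,7/8,1 } => 49/64
step 8: add B to get BRBBRRRB; options L={ 0,1/2,3/4,49/64 } R={ 25/32,13/16,7/8,1 } => 99/128
step 9: add R to get BRBBRRRBR; options L={ 0,1/2,3/4,49/64 } R={ 99/128,25/32,13/16,7/8,1 } => 197/256
step 10: add R to get BRBBRRRBRR; options L={ 0,1/2,3/4,49/64 } R={ 197/256,99/128,25/32,13/16,7/8,1 } => 393/512
step 11: add B to get BRBBRRRBRRB; options L={ 0,1/2,3/4,49/64,393/512 } R={ 197/256,99/128,25/32,13/16,7/8,1 } => 787/1024
step 12: add B to get BRBBRRRBRRBB; options L={ 0,1/2,3/4,49/64,393/512,787/1024 } R={ 197/256,99/128,25/32,13/16,7/8,1 } => 1575/2048
step 13: add R to get BRBBRRRBRRBBR; options L={ 0,1/2,3/4,49/64,393/512,787/1024 } R={ 1575/2048,197/256,99/128,25/32,13/16,7/8,1 } => 3149/4096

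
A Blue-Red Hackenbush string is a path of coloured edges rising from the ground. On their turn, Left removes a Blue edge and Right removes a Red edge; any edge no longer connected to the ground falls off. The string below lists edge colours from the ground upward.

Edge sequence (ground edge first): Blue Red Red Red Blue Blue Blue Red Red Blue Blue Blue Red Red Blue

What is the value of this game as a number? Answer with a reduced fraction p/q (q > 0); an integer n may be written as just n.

3699/16384

value_1 [B]  L=[0]  R=[—]  => 1
value_2 [BR]  L=[0]  R=[1]  => 1/2
value_3 [BRR]  L=[0]  R=[1/2,1]  => 1/4
value_4 [BRRR]  L=[0]  R=[1/4,1/2,1]  => 1/8
value_5 [BRRRB]  L=[0,1/8]  R=[1/4,1/2,1]  => 3/16
value_6 [BRRRBB]  L=[0,1/8,3/16]  R=[1/4,1/2,1]  => 7/32
value_7 [BRRRBBB]  L=[0,1/8,3/16,7/32]  R=[1/4,1/2,1]  => 15/64
value_8 [BRRRBBBR]  L=[0,1/8,3/16,7/32]  R=[15/64,1/4,1/2,1]  => 29/128
value_9 [BRRRBBBRR]  L=[0,1/8,3/16,7/32]  R=[29/128,15/64,1/4,1/2,1]  => 57/256
value_10 [BRRRBBBRRB]  L=[0,1/8,3/16,7/32,57/256]  R=[29/128,15/64,1/4,1/2,1]  => 115/512
value_11 [BRRRBBBRRBB]  L=[0,1/8,3/16,7/32,57/256,115/512]  R=[29/128,15/64,1/4,1/2,1]  => 231/1024
value_12 [BRRRBBBRRBBB]  L=[0,1/8,3/16,7/32,57/256,115/512,231/1024]  R=[29/128,15/64,1/4,1/2,1]  => 463/2048
value_13 [BRRRBBBRRBBBR]  L=[0,1/8,3/16,7/32,57/256,115/512,231/1024]  R=[463/2048,29/128,15/64,1/4,1/2,1]  => 925/4096
value_14 [BRRRBBBRRBBBRR]  L=[0,1/8,3/16,7/32,57/256,115/512,231/1024]  R=[925/4096,463/2048,29/128,15/64,1/4,1/2,1]  => 1849/8192
value_15 [BRRRBBBRRBBBRRB]  L=[0,1/8,3/16,7/32,57/256,115/512,231/1024,1849/8192]  R=[925/4096,463/2048,29/128,15/64,1/4,1/2,1]  => 3699/16384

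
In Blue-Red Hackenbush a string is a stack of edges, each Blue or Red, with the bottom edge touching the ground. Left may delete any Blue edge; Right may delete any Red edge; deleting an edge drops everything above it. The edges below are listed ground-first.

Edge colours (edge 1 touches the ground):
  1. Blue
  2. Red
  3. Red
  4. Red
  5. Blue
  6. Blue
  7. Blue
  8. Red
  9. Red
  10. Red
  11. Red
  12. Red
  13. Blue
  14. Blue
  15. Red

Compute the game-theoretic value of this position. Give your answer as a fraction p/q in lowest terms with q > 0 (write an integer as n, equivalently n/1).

3597/16384

Prefix values for Blue Red Red Red Blue Blue Blue Red Red Red Red Red Blue Blue Red via {L|R} + simplicity:
edge 1 of 15 (Blue): { 0 | ∅ } gives 1
edge 2 of 15 (Red): { 0 | 1 } gives 1/2
edge 3 of 15 (Red): { 0 | 1/2 1 } gives 1/4
edge 4 of 15 (Red): { 0 | 1/4 1/2 1 } gives 1/8
edge 5 of 15 (Blue): { 0 1/8 | 1/4 1/2 1 } gives 3/16
edge 6 of 15 (Blue): { 0 1/8 3/16 | 1/4 1/2 1 } gives 7/32
edge 7 of 15 (Blue): { 0 1/8 3/16 7/32 | 1/4 1/2 1 } gives 15/64
edge 8 of 15 (Red): { 0 1/8 3/16 7/32 | 15/64 1/4 1/2 1 } gives 29/128
edge 9 of 15 (Red): { 0 1/8 3/16 7/32 | 29/128 15/64 1/4 1/2 1 } gives 57/256
edge 10 of 15 (Red): { 0 1/8 3/16 7/32 | 57/256 29/128 15/64 1/4 1/2 1 } gives 113/512
edge 11 of 15 (Red): { 0 1/8 3/16 7/32 | 113/512 57/256 29/128 15/64 1/4 1/2 1 } gives 225/1024
edge 12 of 15 (Red): { 0 1/8 3/16 7/32 | 225/1024 113/512 57/256 29/128 15/64 1/4 1/2 1 } gives 449/2048
edge 13 of 15 (Blue): { 0 1/8 3/16 7/32 449/2048 | 225/1024 113/512 57/256 29/128 15/64 1/4 1/2 1 } gives 899/4096
edge 14 of 15 (Blue): { 0 1/8 3/16 7/32 449/2048 899/4096 | 225/1024 113/512 57/256 29/128 15/64 1/4 1/2 1 } gives 1799/8192
edge 15 of 15 (Red): { 0 1/8 3/16 7/32 449/2048 899/4096 | 1799/8192 225/1024 113/512 57/256 29/128 15/64 1/4 1/2 1 } gives 3597/16384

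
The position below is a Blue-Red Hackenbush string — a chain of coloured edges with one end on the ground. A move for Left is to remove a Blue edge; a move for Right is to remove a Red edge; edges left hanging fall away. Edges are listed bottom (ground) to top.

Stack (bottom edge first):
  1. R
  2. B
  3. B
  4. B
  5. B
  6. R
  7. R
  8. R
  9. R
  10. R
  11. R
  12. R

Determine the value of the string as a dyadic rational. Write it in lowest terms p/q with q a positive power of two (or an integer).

Build G(s[:k]) for k = 1..12, string s = R B B B B R R R R R R R.
G_1 [R]  L=[·]  R=[0]  => -1
G_2 [RB]  L=[-1]  R=[0]  => -1/2
G_3 [RBB]  L=[-1, -1/2]  R=[0]  => -1/4
G_4 [RBBB]  L=[-1, -1/2, -1/4]  R=[0]  => -1/8
G_5 [RBBBB]  L=[-1, -1/2, -1/4, -1/8]  R=[0]  => -1/16
G_6 [RBBBBR]  L=[-1, -1/2, -1/4, -1/8]  R=[-1/16, 0]  => -3/32
G_7 [RBBBBRR]  L=[-1, -1/2, -1/4, -1/8]  R=[-3/32, -1/16, 0]  => -7/64
G_8 [RBBBBRRR]  L=[-1, -1/2, -1/4, -1/8]  R=[-7/64, -3/32, -1/16, 0]  => -15/128
G_9 [RBBBBRRRR]  L=[-1, -1/2, -1/4, -1/8]  R=[-15/128, -7/64, -3/32, -1/16, 0]  => -31/256
G_10 [RBBBBRRRRR]  L=[-1, -1/2, -1/4, -1/8]  R=[-31/256, -15/128, -7/64, -3/32, -1/16, 0]  => -63/512
G_11 [RBBBBRRRRRR]  L=[-1, -1/2, -1/4, -1/8]  R=[-63/512, -31/256, -15/128, -7/64, -3/32, -1/16, 0]  => -127/1024
G_12 [RBBBBRRRRRRR]  L=[-1, -1/2, -1/4, -1/8]  R=[-127/1024, -63/512, -31/256, -15/128, -7/64, -3/32, -1/16, 0]  => -255/2048

-255/2048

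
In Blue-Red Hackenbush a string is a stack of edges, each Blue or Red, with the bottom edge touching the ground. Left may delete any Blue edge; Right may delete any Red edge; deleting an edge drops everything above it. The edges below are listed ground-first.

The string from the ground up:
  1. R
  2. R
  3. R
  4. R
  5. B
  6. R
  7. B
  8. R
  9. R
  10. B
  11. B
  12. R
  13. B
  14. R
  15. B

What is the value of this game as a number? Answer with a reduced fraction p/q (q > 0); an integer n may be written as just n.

-7573/2048

Prefix values for R R R R B R B R R B B R B R B via {L|R} + simplicity:
1 of 15 · R · max L −∞ · min R 0 ⇒ -1
2 of 15 · RR · max L −∞ · min R -1 ⇒ -2
3 of 15 · RRR · max L −∞ · min R -2 ⇒ -3
4 of 15 · RRRR · max L −∞ · min R -3 ⇒ -4
5 of 15 · RRRRB · max L -4 · min R -3 ⇒ -7/2
6 of 15 · RRRRBR · max L -4 · min R -7/2 ⇒ -15/4
7 of 15 · RRRRBRB · max L -15/4 · min R -7/2 ⇒ -29/8
8 of 15 · RRRRBRBR · max L -15/4 · min R -29/8 ⇒ -59/16
9 of 15 · RRRRBRBRR · max L -15/4 · min R -59/16 ⇒ -119/32
10 of 15 · RRRRBRBRRB · max L -119/32 · min R -59/16 ⇒ -237/64
11 of 15 · RRRRBRBRRBB · max L -237/64 · min R -59/16 ⇒ -473/128
12 of 15 · RRRRBRBRRBBR · max L -237/64 · min R -473/128 ⇒ -947/256
13 of 15 · RRRRBRBRRBBRB · max L -947/256 · min R -473/128 ⇒ -1893/512
14 of 15 · RRRRBRBRRBBRBR · max L -947/256 · min R -1893/512 ⇒ -3787/1024
15 of 15 · RRRRBRBRRBBRBRB · max L -3787/1024 · min R -1893/512 ⇒ -7573/2048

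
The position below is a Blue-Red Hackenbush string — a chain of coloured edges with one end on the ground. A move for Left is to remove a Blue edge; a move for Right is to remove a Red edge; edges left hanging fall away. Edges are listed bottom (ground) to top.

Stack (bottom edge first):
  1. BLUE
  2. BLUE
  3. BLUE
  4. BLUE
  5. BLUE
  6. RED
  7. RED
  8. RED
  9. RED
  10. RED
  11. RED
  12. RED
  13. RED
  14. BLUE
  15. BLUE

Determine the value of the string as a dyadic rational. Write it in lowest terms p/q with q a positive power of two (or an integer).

val_1 [B]  L=[0]  R=[—]  ⇒ 1
val_2 [BB]  L=[0 1]  R=[—]  ⇒ 2
val_3 [BBB]  L=[0 1 2]  R=[—]  ⇒ 3
val_4 [BBBB]  L=[0 1 2 3]  R=[—]  ⇒ 4
val_5 [BBBBB]  L=[0 1 2 3 4]  R=[—]  ⇒ 5
val_6 [BBBBBR]  L=[0 1 2 3 4]  R=[5]  ⇒ 9/2
val_7 [BBBBBRR]  L=[0 1 2 3 4]  R=[9/2 5]  ⇒ 17/4
val_8 [BBBBBRRR]  L=[0 1 2 3 4]  R=[17/4 9/2 5]  ⇒ 33/8
val_9 [BBBBBRRRR]  L=[0 1 2 3 4]  R=[33/8 17/4 9/2 5]  ⇒ 65/16
val_10 [BBBBBRRRRR]  L=[0 1 2 3 4]  R=[65/16 33/8 17/4 9/2 5]  ⇒ 129/32
val_11 [BBBBBRRRRRR]  L=[0 1 2 3 4]  R=[129/32 65/16 33/8 17/4 9/2 5]  ⇒ 257/64
val_12 [BBBBBRRRRRRR]  L=[0 1 2 3 4]  R=[257/64 129/32 65/16 33/8 17/4 9/2 5]  ⇒ 513/128
val_13 [BBBBBRRRRRRRR]  L=[0 1 2 3 4]  R=[513/128 257/64 129/32 65/16 33/8 17/4 9/2 5]  ⇒ 1025/256
val_14 [BBBBBRRRRRRRRB]  L=[0 1 2 3 4 1025/256]  R=[513/128 257/64 129/32 65/16 33/8 17/4 9/2 5]  ⇒ 2051/512
val_15 [BBBBBRRRRRRRRBB]  L=[0 1 2 3 4 1025/256 2051/512]  R=[513/128 257/64 129/32 65/16 33/8 17/4 9/2 5]  ⇒ 4103/1024

4103/1024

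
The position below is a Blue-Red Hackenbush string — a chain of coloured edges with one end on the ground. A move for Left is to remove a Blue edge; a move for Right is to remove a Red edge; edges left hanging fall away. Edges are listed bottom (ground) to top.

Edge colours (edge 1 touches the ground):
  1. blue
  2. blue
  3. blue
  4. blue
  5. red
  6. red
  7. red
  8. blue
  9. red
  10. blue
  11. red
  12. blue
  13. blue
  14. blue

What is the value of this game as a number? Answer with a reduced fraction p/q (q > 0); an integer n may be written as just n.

3247/1024

Build g(s[:k]) for k = 1..14, string s = blue blue blue blue red red red blue red blue red blue blue blue.
g_1 [b]  L=[0]  R=[—]  -> 1
g_2 [bb]  L=[0 1]  R=[—]  -> 2
g_3 [bbb]  L=[0 1 2]  R=[—]  -> 3
g_4 [bbbb]  L=[0 1 2 3]  R=[—]  -> 4
g_5 [bbbbr]  L=[0 1 2 3]  R=[4]  -> 7/2
g_6 [bbbbrr]  L=[0 1 2 3]  R=[7/2 4]  -> 13/4
g_7 [bbbbrrr]  L=[0 1 2 3]  R=[13/4 7/2 4]  -> 25/8
g_8 [bbbbrrrb]  L=[0 1 2 3 25/8]  R=[13/4 7/2 4]  -> 51/16
g_9 [bbbbrrrbr]  L=[0 1 2 3 25/8]  R=[51/16 13/4 7/2 4]  -> 101/32
g_10 [bbbbrrrbrb]  L=[0 1 2 3 25/8 101/32]  R=[51/16 13/4 7/2 4]  -> 203/64
g_11 [bbbbrrrbrbr]  L=[0 1 2 3 25/8 101/32]  R=[203/64 51/16 13/4 7/2 4]  -> 405/128
g_12 [bbbbrrrbrbrb]  L=[0 1 2 3 25/8 101/32 405/128]  R=[203/64 51/16 13/4 7/2 4]  -> 811/256
g_13 [bbbbrrrbrbrbb]  L=[0 1 2 3 25/8 101/32 405/128 811/256]  R=[203/64 51/16 13/4 7/2 4]  -> 1623/512
g_14 [bbbbrrrbrbrbbb]  L=[0 1 2 3 25/8 101/32 405/128 811/256 1623/512]  R=[203/64 51/16 13/4 7/2 4]  -> 3247/1024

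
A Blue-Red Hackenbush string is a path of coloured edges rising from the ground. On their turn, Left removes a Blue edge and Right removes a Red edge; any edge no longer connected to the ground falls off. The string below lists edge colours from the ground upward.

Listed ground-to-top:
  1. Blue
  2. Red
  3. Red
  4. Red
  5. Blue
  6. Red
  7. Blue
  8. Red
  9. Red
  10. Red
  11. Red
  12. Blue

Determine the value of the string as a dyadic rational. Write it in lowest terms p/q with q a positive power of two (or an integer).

323/2048

edge 1 of 12 (Blue): { 0 | · } = 1
edge 2 of 12 (Red): { 0 | 1 } = 1/2
edge 3 of 12 (Red): { 0 | 1/2 1 } = 1/4
edge 4 of 12 (Red): { 0 | 1/4 1/2 1 } = 1/8
edge 5 of 12 (Blue): { 0 1/8 | 1/4 1/2 1 } = 3/16
edge 6 of 12 (Red): { 0 1/8 | 3/16 1/4 1/2 1 } = 5/32
edge 7 of 12 (Blue): { 0 1/8 5/32 | 3/16 1/4 1/2 1 } = 11/64
edge 8 of 12 (Red): { 0 1/8 5/32 | 11/64 3/16 1/4 1/2 1 } = 21/128
edge 9 of 12 (Red): { 0 1/8 5/32 | 21/128 11/64 3/16 1/4 1/2 1 } = 41/256
edge 10 of 12 (Red): { 0 1/8 5/32 | 41/256 21/128 11/64 3/16 1/4 1/2 1 } = 81/512
edge 11 of 12 (Red): { 0 1/8 5/32 | 81/512 41/256 21/128 11/64 3/16 1/4 1/2 1 } = 161/1024
edge 12 of 12 (Blue): { 0 1/8 5/32 161/1024 | 81/512 41/256 21/128 11/64 3/16 1/4 1/2 1 } = 323/2048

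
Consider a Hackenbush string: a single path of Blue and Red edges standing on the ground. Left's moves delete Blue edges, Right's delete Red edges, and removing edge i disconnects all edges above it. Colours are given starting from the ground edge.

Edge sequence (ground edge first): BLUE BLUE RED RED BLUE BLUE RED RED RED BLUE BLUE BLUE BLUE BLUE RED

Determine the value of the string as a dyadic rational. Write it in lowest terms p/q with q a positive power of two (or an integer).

edge 1 of 15 (BLUE): { 0 | (no moves) } = 1
edge 2 of 15 (BLUE): { 0 1 | (no moves) } = 2
edge 3 of 15 (RED): { 0 1 | 2 } = 3/2
edge 4 of 15 (RED): { 0 1 | 3/2 2 } = 5/4
edge 5 of 15 (BLUE): { 0 1 5/4 | 3/2 2 } = 11/8
edge 6 of 15 (BLUE): { 0 1 5/4 11/8 | 3/2 2 } = 23/16
edge 7 of 15 (RED): { 0 1 5/4 11/8 | 23/16 3/2 2 } = 45/32
edge 8 of 15 (RED): { 0 1 5/4 11/8 | 45/32 23/16 3/2 2 } = 89/64
edge 9 of 15 (RED): { 0 1 5/4 11/8 | 89/64 45/32 23/16 3/2 2 } = 177/128
edge 10 of 15 (BLUE): { 0 1 5/4 11/8 177/128 | 89/64 45/32 23/16 3/2 2 } = 355/256
edge 11 of 15 (BLUE): { 0 1 5/4 11/8 177/128 355/256 | 89/64 45/32 23/16 3/2 2 } = 711/512
edge 12 of 15 (BLUE): { 0 1 5/4 11/8 177/128 355/256 711/512 | 89/64 45/32 23/16 3/2 2 } = 1423/1024
edge 13 of 15 (BLUE): { 0 1 5/4 11/8 177/128 355/256 711/512 1423/1024 | 89/64 45/32 23/16 3/2 2 } = 2847/2048
edge 14 of 15 (BLUE): { 0 1 5/4 11/8 177/128 355/256 711/512 1423/1024 2847/2048 | 89/64 45/32 23/16 3/2 2 } = 5695/4096
edge 15 of 15 (RED): { 0 1 5/4 11/8 177/128 355/256 711/512 1423/1024 2847/2048 | 5695/4096 89/64 45/32 23/16 3/2 2 } = 11389/8192

11389/8192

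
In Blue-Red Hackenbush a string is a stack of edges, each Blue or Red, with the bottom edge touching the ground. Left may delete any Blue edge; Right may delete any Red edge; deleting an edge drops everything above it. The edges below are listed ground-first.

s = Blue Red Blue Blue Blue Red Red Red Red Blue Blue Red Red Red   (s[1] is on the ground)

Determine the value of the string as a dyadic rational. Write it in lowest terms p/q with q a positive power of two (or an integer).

7217/8192

Recurse on prefixes of the 14-edge string Blue Red Blue Blue Blue Red Red Red Red Blue Blue Red Red Red:
edge 1 of 14 (Blue): { 0 | (no moves) } -> 1
edge 2 of 14 (Red): { 0 | 1 } -> 1/2
edge 3 of 14 (Blue): { 0,1/2 | 1 } -> 3/4
edge 4 of 14 (Blue): { 0,1/2,3/4 | 1 } -> 7/8
edge 5 of 14 (Blue): { 0,1/2,3/4,7/8 | 1 } -> 15/16
edge 6 of 14 (Red): { 0,1/2,3/4,7/8 | 15/16,1 } -> 29/32
edge 7 of 14 (Red): { 0,1/2,3/4,7/8 | 29/32,15/16,1 } -> 57/64
edge 8 of 14 (Red): { 0,1/2,3/4,7/8 | 57/64,29/32,15/16,1 } -> 113/128
edge 9 of 14 (Red): { 0,1/2,3/4,7/8 | 113/128,57/64,29/32,15/16,1 } -> 225/256
edge 10 of 14 (Blue): { 0,1/2,3/4,7/8,225/256 | 113/128,57/64,29/32,15/16,1 } -> 451/512
edge 11 of 14 (Blue): { 0,1/2,3/4,7/8,225/256,451/512 | 113/128,57/64,29/32,15/16,1 } -> 903/1024
edge 12 of 14 (Red): { 0,1/2,3/4,7/8,225/256,451/512 | 903/1024,113/128,57/64,29/32,15/16,1 } -> 1805/2048
edge 13 of 14 (Red): { 0,1/2,3/4,7/8,225/256,451/512 | 1805/2048,903/1024,113/128,57/64,29/32,15/16,1 } -> 3609/4096
edge 14 of 14 (Red): { 0,1/2,3/4,7/8,225/256,451/512 | 3609/4096,1805/2048,903/1024,113/128,57/64,29/32,15/16,1 } -> 7217/8192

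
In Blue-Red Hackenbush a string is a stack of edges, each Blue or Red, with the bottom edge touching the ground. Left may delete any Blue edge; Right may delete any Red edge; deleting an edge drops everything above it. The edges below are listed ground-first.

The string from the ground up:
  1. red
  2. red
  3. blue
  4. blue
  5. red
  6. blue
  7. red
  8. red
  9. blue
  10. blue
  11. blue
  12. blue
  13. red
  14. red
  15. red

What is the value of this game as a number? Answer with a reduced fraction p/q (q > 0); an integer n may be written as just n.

-11023/8192

Build G(s[:k]) for k = 1..15, string s = red red blue blue red blue red red blue blue blue blue red red red.
edge 1 of 15 (red): { none | 0 } ⇒ -1
edge 2 of 15 (red): { none | -1, 0 } ⇒ -2
edge 3 of 15 (blue): { -2 | -1, 0 } ⇒ -3/2
edge 4 of 15 (blue): { -2, -3/2 | -1, 0 } ⇒ -5/4
edge 5 of 15 (red): { -2, -3/2 | -5/4, -1, 0 } ⇒ -11/8
edge 6 of 15 (blue): { -2, -3/2, -11/8 | -5/4, -1, 0 } ⇒ -21/16
edge 7 of 15 (red): { -2, -3/2, -11/8 | -21/16, -5/4, -1, 0 } ⇒ -43/32
edge 8 of 15 (red): { -2, -3/2, -11/8 | -43/32, -21/16, -5/4, -1, 0 } ⇒ -87/64
edge 9 of 15 (blue): { -2, -3/2, -11/8, -87/64 | -43/32, -21/16, -5/4, -1, 0 } ⇒ -173/128
edge 10 of 15 (blue): { -2, -3/2, -11/8, -87/64, -173/128 | -43/32, -21/16, -5/4, -1, 0 } ⇒ -345/256
edge 11 of 15 (blue): { -2, -3/2, -11/8, -87/64, -173/128, -345/256 | -43/32, -21/16, -5/4, -1, 0 } ⇒ -689/512
edge 12 of 15 (blue): { -2, -3/2, -11/8, -87/64, -173/128, -345/256, -689/512 | -43/32, -21/16, -5/4, -1, 0 } ⇒ -1377/1024
edge 13 of 15 (red): { -2, -3/2, -11/8, -87/64, -173/128, -345/256, -689/512 | -1377/1024, -43/32, -21/16, -5/4, -1, 0 } ⇒ -2755/2048
edge 14 of 15 (red): { -2, -3/2, -11/8, -87/64, -173/128, -345/256, -689/512 | -2755/2048, -1377/1024, -43/32, -21/16, -5/4, -1, 0 } ⇒ -5511/4096
edge 15 of 15 (red): { -2, -3/2, -11/8, -87/64, -173/128, -345/256, -689/512 | -5511/4096, -2755/2048, -1377/1024, -43/32, -21/16, -5/4, -1, 0 } ⇒ -11023/8192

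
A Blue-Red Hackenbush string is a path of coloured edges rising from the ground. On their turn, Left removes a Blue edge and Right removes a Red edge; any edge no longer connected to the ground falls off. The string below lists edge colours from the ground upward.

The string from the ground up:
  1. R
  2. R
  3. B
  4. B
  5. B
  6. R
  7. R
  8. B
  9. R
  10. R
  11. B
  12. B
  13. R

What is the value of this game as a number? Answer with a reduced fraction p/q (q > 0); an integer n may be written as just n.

-2483/2048

v_1 [R]  L=[—]  R=[0]  gives -1
v_2 [RR]  L=[—]  R=[-1; 0]  gives -2
v_3 [RRB]  L=[-2]  R=[-1; 0]  gives -3/2
v_4 [RRBB]  L=[-2; -3/2]  R=[-1; 0]  gives -5/4
v_5 [RRBBB]  L=[-2; -3/2; -5/4]  R=[-1; 0]  gives -9/8
v_6 [RRBBBR]  L=[-2; -3/2; -5/4]  R=[-9/8; -1; 0]  gives -19/16
v_7 [RRBBBRR]  L=[-2; -3/2; -5/4]  R=[-19/16; -9/8; -1; 0]  gives -39/32
v_8 [RRBBBRRB]  L=[-2; -3/2; -5/4; -39/32]  R=[-19/16; -9/8; -1; 0]  gives -77/64
v_9 [RRBBBRRBR]  L=[-2; -3/2; -5/4; -39/32]  R=[-77/64; -19/16; -9/8; -1; 0]  gives -155/128
v_10 [RRBBBRRBRR]  L=[-2; -3/2; -5/4; -39/32]  R=[-155/128; -77/64; -19/16; -9/8; -1; 0]  gives -311/256
v_11 [RRBBBRRBRRB]  L=[-2; -3/2; -5/4; -39/32; -311/256]  R=[-155/128; -77/64; -19/16; -9/8; -1; 0]  gives -621/512
v_12 [RRBBBRRBRRBB]  L=[-2; -3/2; -5/4; -39/32; -311/256; -621/512]  R=[-155/128; -77/64; -19/16; -9/8; -1; 0]  gives -1241/1024
v_13 [RRBBBRRBRRBBR]  L=[-2; -3/2; -5/4; -39/32; -311/256; -621/512]  R=[-1241/1024; -155/128; -77/64; -19/16; -9/8; -1; 0]  gives -2483/2048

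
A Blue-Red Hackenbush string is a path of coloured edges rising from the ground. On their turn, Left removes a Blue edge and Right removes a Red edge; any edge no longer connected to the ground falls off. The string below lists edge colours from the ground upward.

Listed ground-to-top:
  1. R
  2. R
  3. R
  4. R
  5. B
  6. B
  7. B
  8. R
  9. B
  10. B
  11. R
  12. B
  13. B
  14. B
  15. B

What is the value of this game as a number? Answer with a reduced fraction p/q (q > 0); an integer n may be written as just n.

-6433/2048

edge 1 of 15 (R): { ∅ | 0 } — -1
edge 2 of 15 (R): { ∅ | -1,0 } — -2
edge 3 of 15 (R): { ∅ | -2,-1,0 } — -3
edge 4 of 15 (R): { ∅ | -3,-2,-1,0 } — -4
edge 5 of 15 (B): { -4 | -3,-2,-1,0 } — -7/2
edge 6 of 15 (B): { -4,-7/2 | -3,-2,-1,0 } — -13/4
edge 7 of 15 (B): { -4,-7/2,-13/4 | -3,-2,-1,0 } — -25/8
edge 8 of 15 (R): { -4,-7/2,-13/4 | -25/8,-3,-2,-1,0 } — -51/16
edge 9 of 15 (B): { -4,-7/2,-13/4,-51/16 | -25/8,-3,-2,-1,0 } — -101/32
edge 10 of 15 (B): { -4,-7/2,-13/4,-51/16,-101/32 | -25/8,-3,-2,-1,0 } — -201/64
edge 11 of 15 (R): { -4,-7/2,-13/4,-51/16,-101/32 | -201/64,-25/8,-3,-2,-1,0 } — -403/128
edge 12 of 15 (B): { -4,-7/2,-13/4,-51/16,-101/32,-403/128 | -201/64,-25/8,-3,-2,-1,0 } — -805/256
edge 13 of 15 (B): { -4,-7/2,-13/4,-51/16,-101/32,-403/128,-805/256 | -201/64,-25/8,-3,-2,-1,0 } — -1609/512
edge 14 of 15 (B): { -4,-7/2,-13/4,-51/16,-101/32,-403/128,-805/256,-1609/512 | -201/64,-25/8,-3,-2,-1,0 } — -3217/1024
edge 15 of 15 (B): { -4,-7/2,-13/4,-51/16,-101/32,-403/128,-805/256,-1609/512,-3217/1024 | -201/64,-25/8,-3,-2,-1,0 } — -6433/2048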